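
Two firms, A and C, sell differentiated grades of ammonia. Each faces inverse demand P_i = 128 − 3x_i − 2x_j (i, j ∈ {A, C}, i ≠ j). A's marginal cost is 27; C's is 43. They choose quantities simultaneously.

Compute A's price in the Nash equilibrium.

67.875

Firm A's profit: π = x_A(128 − 3x_A − 2x_C) − 27x_A.
∂π/∂x_A = 101 − 6x_A − 2x_C = 0 ⇒ x_A = 101/6 − (1/3)x_C.
Similarly x_C = 85/6 − (1/3)x_A.
Substituting the second reaction function into the first: x_A = 101/6 − (1/3)(85/6 − (1/3)x_A), which gives (8/9)x_A = 109/9 ⇒ x_A = 13.625.
Then x_C = 85/6 − (1/3)·13.625 = 9.625.
P_A = 128 − 3·13.625 − 2·9.625 = 67.875.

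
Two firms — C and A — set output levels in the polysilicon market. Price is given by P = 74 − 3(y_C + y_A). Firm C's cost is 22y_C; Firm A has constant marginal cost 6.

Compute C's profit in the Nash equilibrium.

Firm C's profit: π = y_C(74 − 3(y_C + y_A)) − 22y_C.
∂π/∂y_C = 52 − 6y_C − 3y_A = 0, so y_C = 26/3 − 0.5y_A.
By the same steps for A: y_A = 34/3 − 0.5y_C.
Solving the two reaction functions simultaneously: (1 − (−0.5)(−0.5))y_C = 26/3 − 0.5·(34/3), so 0.75y_C = 3 and y_C = 4.
Then y_A = 34/3 − 0.5·4 = 28/3.
Price P = 74 − 3·(40/3) = 34.
C's profit: (34 − 22)·4 = 48.

48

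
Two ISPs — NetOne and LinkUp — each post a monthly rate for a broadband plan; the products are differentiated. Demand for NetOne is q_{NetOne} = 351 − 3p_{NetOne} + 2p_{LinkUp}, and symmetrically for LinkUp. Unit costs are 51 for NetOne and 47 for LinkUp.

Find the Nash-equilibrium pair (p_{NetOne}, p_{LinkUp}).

NetOne's profit: π = (p_{NetOne} − 51)(351 − 3p_{NetOne} + 2p_{LinkUp}).
∂π/∂p_{NetOne} = 504 − 6p_{NetOne} + 2p_{LinkUp} = 0 ⇒ p_{NetOne} = 84 + (1/3)p_{LinkUp}.
Similarly p_{LinkUp} = 82 + (1/3)p_{NetOne}.
Substituting the second reaction function into the first: p_{NetOne} = 84 + (1/3)(82 + (1/3)p_{NetOne}), which gives (8/9)p_{NetOne} = 334/3 ⇒ p_{NetOne} = 125.25.
Then p_{LinkUp} = 82 + (1/3)·125.25 = 123.75.

125.25, 123.75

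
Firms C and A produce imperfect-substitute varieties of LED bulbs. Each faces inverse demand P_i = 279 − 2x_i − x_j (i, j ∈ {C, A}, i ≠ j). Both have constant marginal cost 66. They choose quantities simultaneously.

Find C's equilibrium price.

Firm C's profit: π = x_C(279 − 2x_C − x_A) − 66x_C.
∂π/∂x_C = 213 − 4x_C − x_A = 0 ⇒ x_C = 53.25 − 0.25x_A.
The game is symmetric, so in equilibrium x_A = x_C: the reaction function gives 1.25x_C = 53.25, hence x_C = 42.6.
P_C = 279 − 2·42.6 − 42.6 = 151.2.

151.2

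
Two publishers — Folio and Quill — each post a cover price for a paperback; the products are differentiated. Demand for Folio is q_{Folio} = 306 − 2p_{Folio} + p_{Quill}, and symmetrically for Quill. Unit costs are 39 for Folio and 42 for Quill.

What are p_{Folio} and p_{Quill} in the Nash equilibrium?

Folio's profit: π = (p_{Folio} − 39)(306 − 2p_{Folio} + p_{Quill}).
∂π/∂p_{Folio} = 384 − 4p_{Folio} + p_{Quill} = 0 ⇒ p_{Folio} = 96 + 0.25p_{Quill}.
Similarly p_{Quill} = 97.5 + 0.25p_{Folio}.
Plugging p_{Quill} into Folio's best response: p_{Folio} = 96 + 0.25(97.5 + 0.25p_{Folio}) ⇒ 0.9375p_{Folio} = 120.375, so p_{Folio} = 128.4.
Then p_{Quill} = 97.5 + 0.25·128.4 = 129.6.

128.4, 129.6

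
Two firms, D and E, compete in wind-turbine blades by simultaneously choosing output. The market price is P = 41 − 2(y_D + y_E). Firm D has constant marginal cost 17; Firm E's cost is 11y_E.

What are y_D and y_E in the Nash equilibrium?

Firm D's profit: π = y_D(41 − 2(y_D + y_E)) − 17y_D.
∂π/∂y_D = 24 − 4y_D − 2y_E = 0, so y_D = 6 − 0.5y_E.
By the same steps for E: y_E = 7.5 − 0.5y_D.
Substituting the second reaction function into the first: y_D = 6 − 0.5(7.5 − 0.5y_D), which gives 0.75y_D = 2.25 ⇒ y_D = 3.
Then y_E = 7.5 − 0.5·3 = 6.

3, 6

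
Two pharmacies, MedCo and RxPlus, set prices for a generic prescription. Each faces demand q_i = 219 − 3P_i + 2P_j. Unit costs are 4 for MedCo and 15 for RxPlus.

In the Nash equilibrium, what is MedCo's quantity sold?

167.4375

MedCo's profit: π = (P_{MedCo} − 4)(219 − 3P_{MedCo} + 2P_{RxPlus}).
∂π/∂P_{MedCo} = 231 − 6P_{MedCo} + 2P_{RxPlus} = 0 ⇒ P_{MedCo} = 38.5 + (1/3)P_{RxPlus}.
Similarly P_{RxPlus} = 44 + (1/3)P_{MedCo}.
Plugging P_{RxPlus} into MedCo's best response: P_{MedCo} = 38.5 + (1/3)(44 + (1/3)P_{MedCo}) ⇒ (8/9)P_{MedCo} = 319/6, so P_{MedCo} = 59.8125.
Then P_{RxPlus} = 44 + (1/3)·59.8125 = 63.9375.
q_{MedCo} = 219 − 3·59.8125 + 2·63.9375 = 167.4375.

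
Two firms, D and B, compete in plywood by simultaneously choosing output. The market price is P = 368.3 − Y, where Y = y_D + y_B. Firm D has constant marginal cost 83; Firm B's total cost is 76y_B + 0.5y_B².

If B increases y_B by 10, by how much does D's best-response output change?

Firm D's profit: π = y_D(368.3 − (y_D + y_B)) − 83y_D.
∂π/∂y_D = 285.3 − 2y_D − y_B = 0, so y_D = 142.65 − 0.5y_B.
The reaction-function slope is −0.5, so a 10-unit rise in y_B moves y_D by −0.5 × 10 = −5. D's best response falls — the actions are strategic substitutes.

-5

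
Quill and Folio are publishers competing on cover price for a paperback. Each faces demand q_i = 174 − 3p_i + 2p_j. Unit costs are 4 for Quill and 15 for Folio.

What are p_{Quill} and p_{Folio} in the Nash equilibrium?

48.5625, 52.6875

Quill's profit: π = (p_{Quill} − 4)(174 − 3p_{Quill} + 2p_{Folio}).
∂π/∂p_{Quill} = 186 − 6p_{Quill} + 2p_{Folio} = 0 ⇒ p_{Quill} = 31 + (1/3)p_{Folio}.
Similarly p_{Folio} = 36.5 + (1/3)p_{Quill}.
Plugging p_{Folio} into Quill's best response: p_{Quill} = 31 + (1/3)(36.5 + (1/3)p_{Quill}) ⇒ (8/9)p_{Quill} = 259/6, so p_{Quill} = 48.5625.
Then p_{Folio} = 36.5 + (1/3)·48.5625 = 52.6875.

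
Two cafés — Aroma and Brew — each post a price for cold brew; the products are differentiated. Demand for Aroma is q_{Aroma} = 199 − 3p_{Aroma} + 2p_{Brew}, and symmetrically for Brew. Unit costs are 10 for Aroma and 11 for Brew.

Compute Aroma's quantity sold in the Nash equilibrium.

142.3125

Aroma's profit: π = (p_{Aroma} − 10)(199 − 3p_{Aroma} + 2p_{Brew}).
∂π/∂p_{Aroma} = 229 − 6p_{Aroma} + 2p_{Brew} = 0 ⇒ p_{Aroma} = 229/6 + (1/3)p_{Brew}.
Similarly p_{Brew} = 116/3 + (1/3)p_{Aroma}.
Solving the two reaction functions simultaneously: (1 − (1/3)(1/3))p_{Aroma} = 229/6 + (1/3)·(116/3), so (8/9)p_{Aroma} = 919/18 and p_{Aroma} = 57.4375.
Then p_{Brew} = 116/3 + (1/3)·57.4375 = 57.8125.
q_{Aroma} = 199 − 3·57.4375 + 2·57.8125 = 142.3125.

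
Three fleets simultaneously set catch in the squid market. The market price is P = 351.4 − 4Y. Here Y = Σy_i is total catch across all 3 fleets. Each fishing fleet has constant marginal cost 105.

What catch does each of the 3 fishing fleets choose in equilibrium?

A representative fishing fleet's profit is π_i = y_i(351.4 − 4Y) − 105y_i, with Y = y_i + Σ_{j≠i} y_j.
First-order condition: 246.4 − 8y_i − 4Σ_{j≠i} y_j = 0.
In a symmetric equilibrium every fishing fleet chooses the same y, so Σ_{j≠i} y_j = 2y. The condition becomes 246.4 − 16y = 0, giving y = 246.4/16 = 15.4.

15.4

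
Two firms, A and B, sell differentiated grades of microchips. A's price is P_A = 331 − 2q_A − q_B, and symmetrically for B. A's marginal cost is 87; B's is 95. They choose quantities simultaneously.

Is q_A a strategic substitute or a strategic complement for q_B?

Firm A's profit: π = q_A(331 − 2q_A − q_B) − 87q_A.
∂π/∂q_A = 244 − 4q_A − q_B = 0 ⇒ q_A = 61 − 0.25q_B.
The best-response slope dq_A/dq_B = −0.25 < 0: the reaction function is downward-sloping, so the choices are strategic substitutes.

strategic substitutes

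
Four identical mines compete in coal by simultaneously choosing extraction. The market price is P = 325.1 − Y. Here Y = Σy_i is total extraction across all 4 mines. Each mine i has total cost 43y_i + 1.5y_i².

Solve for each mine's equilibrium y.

35.2625

A representative mine's profit is π_i = y_i(325.1 − Y) − 43y_i − 1.5y_i², with Y = y_i + Σ_{j≠i} y_j.
First-order condition: 282.1 − 5y_i − Σ_{j≠i} y_j = 0.
With identical mines, set every y_j = y: then 282.1 − 5y − 3y = 0, i.e. y = 282.1/8 = 35.2625.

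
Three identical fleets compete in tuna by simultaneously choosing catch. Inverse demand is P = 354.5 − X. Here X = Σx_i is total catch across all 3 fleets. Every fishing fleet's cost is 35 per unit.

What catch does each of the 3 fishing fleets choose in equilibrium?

A representative fishing fleet's profit is π_i = x_i(354.5 − X) − 35x_i, with X = x_i + Σ_{j≠i} x_j.
First-order condition: 319.5 − 2x_i − Σ_{j≠i} x_j = 0.
Imposing symmetry (x_j = x for all j) turns Σ_{j≠i} x_j into 2x, so 319.5 = 4x and x = 79.875.

79.875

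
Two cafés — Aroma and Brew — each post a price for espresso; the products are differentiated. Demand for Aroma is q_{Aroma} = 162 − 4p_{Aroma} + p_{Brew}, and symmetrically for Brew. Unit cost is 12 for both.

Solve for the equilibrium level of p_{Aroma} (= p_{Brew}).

30

Aroma's profit: π = (p_{Aroma} − 12)(162 − 4p_{Aroma} + p_{Brew}).
∂π/∂p_{Aroma} = 210 − 8p_{Aroma} + p_{Brew} = 0 ⇒ p_{Aroma} = 26.25 + 0.125p_{Brew}.
The game is symmetric, so in equilibrium p_{Brew} = p_{Aroma}: the reaction function gives 0.875p_{Aroma} = 26.25, hence p_{Aroma} = 30.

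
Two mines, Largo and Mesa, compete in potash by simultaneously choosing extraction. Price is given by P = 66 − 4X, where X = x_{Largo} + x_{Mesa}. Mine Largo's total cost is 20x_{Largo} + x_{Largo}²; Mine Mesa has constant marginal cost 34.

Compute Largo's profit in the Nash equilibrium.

Mine Largo's profit: π = x_{Largo}(66 − 4(x_{Largo} + x_{Mesa})) − 20x_{Largo} − x_{Largo}².
∂π/∂x_{Largo} = 46 − 10x_{Largo} − 4x_{Mesa} = 0, so x_{Largo} = 4.6 − 0.4x_{Mesa}.
For Mesa: ∂π/∂x_{Mesa} = 32 − 8x_{Mesa} − 4x_{Largo} = 0 ⇒ x_{Mesa} = 4 − 0.5x_{Largo}.
Plugging x_{Mesa} into Largo's best response: x_{Largo} = 4.6 − 0.4(4 − 0.5x_{Largo}) ⇒ 0.8x_{Largo} = 3, so x_{Largo} = 3.75.
Then x_{Mesa} = 4 − 0.5·3.75 = 2.125.
Price P = 66 − 4·5.875 = 42.5.
Largo's profit: (42.5 − 20)·3.75 − (3.75)² = 70.3125.

70.3125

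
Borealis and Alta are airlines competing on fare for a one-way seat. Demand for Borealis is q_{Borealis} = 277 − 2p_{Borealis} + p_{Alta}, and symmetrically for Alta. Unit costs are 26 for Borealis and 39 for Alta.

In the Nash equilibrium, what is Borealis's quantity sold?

Borealis's profit: π = (p_{Borealis} − 26)(277 − 2p_{Borealis} + p_{Alta}).
∂π/∂p_{Borealis} = 329 − 4p_{Borealis} + p_{Alta} = 0 ⇒ p_{Borealis} = 82.25 + 0.25p_{Alta}.
Similarly p_{Alta} = 88.75 + 0.25p_{Borealis}.
Plugging p_{Alta} into Borealis's best response: p_{Borealis} = 82.25 + 0.25(88.75 + 0.25p_{Borealis}) ⇒ 0.9375p_{Borealis} = 104.4375, so p_{Borealis} = 111.4.
Then p_{Alta} = 88.75 + 0.25·111.4 = 116.6.
q_{Borealis} = 277 − 2·111.4 + 116.6 = 170.8.

170.8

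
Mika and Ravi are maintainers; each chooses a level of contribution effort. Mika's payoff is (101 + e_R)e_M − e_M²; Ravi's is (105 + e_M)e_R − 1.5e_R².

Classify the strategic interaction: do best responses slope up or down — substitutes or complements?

Expanding Mika's payoff: 101e_M + e_Re_M − e_M².
∂π/∂e_M = 101 + e_R − 2e_M = 0, so e_M = 50.5 + 0.5e_R.
The best-response slope de_M/de_R = 0.5 > 0: the reaction function is upward-sloping, so the choices are strategic complements.

strategic complements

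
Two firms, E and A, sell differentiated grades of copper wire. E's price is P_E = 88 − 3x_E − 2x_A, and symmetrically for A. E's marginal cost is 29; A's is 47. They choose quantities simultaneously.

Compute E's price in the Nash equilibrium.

Firm E's profit: π = x_E(88 − 3x_E − 2x_A) − 29x_E.
∂π/∂x_E = 59 − 6x_E − 2x_A = 0 ⇒ x_E = 59/6 − (1/3)x_A.
Similarly x_A = 41/6 − (1/3)x_E.
Solving the two reaction functions simultaneously: (1 − (−1/3)(−1/3))x_E = 59/6 − (1/3)·(41/6), so (8/9)x_E = 68/9 and x_E = 8.5.
Then x_A = 41/6 − (1/3)·8.5 = 4.
P_E = 88 − 3·8.5 − 2·4 = 54.5.

54.5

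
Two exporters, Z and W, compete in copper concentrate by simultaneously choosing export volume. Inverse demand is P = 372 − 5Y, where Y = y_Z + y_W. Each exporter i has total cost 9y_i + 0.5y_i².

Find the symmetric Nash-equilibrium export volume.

22.6875

Exporter Z's profit: π = y_Z(372 − 5(y_Z + y_W)) − 9y_Z − 0.5y_Z².
∂π/∂y_Z = 363 − 11y_Z − 5y_W = 0, so y_Z = 33 − (5/11)y_W.
Setting y_Z = y_W in the reaction function: y_Z = 33 − (5/11)y_Z, so y_Z = 33 / (16/11) = 22.6875.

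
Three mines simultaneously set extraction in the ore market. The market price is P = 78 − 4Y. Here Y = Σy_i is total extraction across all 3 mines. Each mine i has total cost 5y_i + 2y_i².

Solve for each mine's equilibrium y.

3.65

A representative mine's profit is π_i = y_i(78 − 4Y) − 5y_i − 2y_i², with Y = y_i + Σ_{j≠i} y_j.
First-order condition: 73 − 12y_i − 4Σ_{j≠i} y_j = 0.
With identical mines, set every y_j = y: then 73 − 12y − 8y = 0, i.e. y = 73/20 = 3.65.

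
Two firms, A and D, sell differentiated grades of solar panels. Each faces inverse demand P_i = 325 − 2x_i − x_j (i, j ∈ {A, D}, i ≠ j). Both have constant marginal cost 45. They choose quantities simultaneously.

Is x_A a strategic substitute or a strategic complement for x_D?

strategic substitutes

Firm A's profit: π = x_A(325 − 2x_A − x_D) − 45x_A.
∂π/∂x_A = 280 − 4x_A − x_D = 0 ⇒ x_A = 70 − 0.25x_D.
The best-response slope dx_A/dx_D = −0.25 < 0: the reaction function is downward-sloping, so the choices are strategic substitutes.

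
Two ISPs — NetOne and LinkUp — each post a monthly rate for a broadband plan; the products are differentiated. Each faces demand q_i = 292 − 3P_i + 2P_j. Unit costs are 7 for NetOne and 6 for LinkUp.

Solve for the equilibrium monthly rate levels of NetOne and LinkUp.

NetOne's profit: π = (P_{NetOne} − 7)(292 − 3P_{NetOne} + 2P_{LinkUp}).
∂π/∂P_{NetOne} = 313 − 6P_{NetOne} + 2P_{LinkUp} = 0 ⇒ P_{NetOne} = 313/6 + (1/3)P_{LinkUp}.
Similarly P_{LinkUp} = 155/3 + (1/3)P_{NetOne}.
Solving the two reaction functions simultaneously: (1 − (1/3)(1/3))P_{NetOne} = 313/6 + (1/3)·(155/3), so (8/9)P_{NetOne} = 1249/18 and P_{NetOne} = 78.0625.
Then P_{LinkUp} = 155/3 + (1/3)·78.0625 = 77.6875.

78.0625, 77.6875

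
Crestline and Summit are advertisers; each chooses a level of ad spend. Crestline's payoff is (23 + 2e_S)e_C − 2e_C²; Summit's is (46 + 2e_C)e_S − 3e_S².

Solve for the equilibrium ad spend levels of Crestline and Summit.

11.5, 11.5

Expanding Crestline's payoff: 23e_C + 2e_Se_C − 2e_C².
∂π/∂e_C = 23 + 2e_S − 4e_C = 0, so e_C = 5.75 + 0.5e_S.
Likewise for Summit: e_S = 23/3 + (1/3)e_C.
Substituting the second reaction function into the first: e_C = 5.75 + 0.5(23/3 + (1/3)e_C), which gives (5/6)e_C = 115/12 ⇒ e_C = 11.5.
Then e_S = 23/3 + (1/3)·11.5 = 11.5.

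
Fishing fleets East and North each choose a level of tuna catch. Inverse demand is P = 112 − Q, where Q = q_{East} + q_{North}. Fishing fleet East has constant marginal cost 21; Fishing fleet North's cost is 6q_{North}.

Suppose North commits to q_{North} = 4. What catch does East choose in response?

43.5

Fishing fleet East's profit: π = q_{East}(112 − (q_{East} + q_{North})) − 21q_{East}.
∂π/∂q_{East} = 91 − 2q_{East} − q_{North} = 0, so q_{East} = 45.5 − 0.5q_{North}.
At q_{North} = 4: q_{East} = 45.5 − 0.5·4 = 43.5.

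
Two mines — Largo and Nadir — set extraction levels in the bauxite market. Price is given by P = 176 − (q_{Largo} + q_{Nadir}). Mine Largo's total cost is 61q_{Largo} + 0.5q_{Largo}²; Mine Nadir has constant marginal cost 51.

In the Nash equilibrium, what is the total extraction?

Mine Largo's profit: π = q_{Largo}(176 − (q_{Largo} + q_{Nadir})) − 61q_{Largo} − 0.5q_{Largo}².
∂π/∂q_{Largo} = 115 − 3q_{Largo} − q_{Nadir} = 0, so q_{Largo} = 115/3 − (1/3)q_{Nadir}.
For Nadir: ∂π/∂q_{Nadir} = 125 − 2q_{Nadir} − q_{Largo} = 0 ⇒ q_{Nadir} = 62.5 − 0.5q_{Largo}.
Substituting the second reaction function into the first: q_{Largo} = 115/3 − (1/3)(62.5 − 0.5q_{Largo}), which gives (5/6)q_{Largo} = 17.5 ⇒ q_{Largo} = 21.
Then q_{Nadir} = 62.5 − 0.5·21 = 52.
Total extraction: 21 + 52 = 73.

73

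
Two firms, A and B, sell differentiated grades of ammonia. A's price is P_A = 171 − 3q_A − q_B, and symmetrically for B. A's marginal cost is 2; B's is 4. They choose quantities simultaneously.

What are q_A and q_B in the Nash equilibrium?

24.2, 23.8

Firm A's profit: π = q_A(171 − 3q_A − q_B) − 2q_A.
∂π/∂q_A = 169 − 6q_A − q_B = 0 ⇒ q_A = 169/6 − (1/6)q_B.
Similarly q_B = 167/6 − (1/6)q_A.
Solving the two reaction functions simultaneously: (1 − (−1/6)(−1/6))q_A = 169/6 − (1/6)·(167/6), so (35/36)q_A = 847/36 and q_A = 24.2.
Then q_B = 167/6 − (1/6)·24.2 = 23.8.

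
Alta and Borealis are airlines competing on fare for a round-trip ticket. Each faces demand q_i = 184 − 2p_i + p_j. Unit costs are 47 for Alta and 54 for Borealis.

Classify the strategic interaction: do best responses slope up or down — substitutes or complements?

strategic complements

Alta's profit: π = (p_{Alta} − 47)(184 − 2p_{Alta} + p_{Borealis}).
∂π/∂p_{Alta} = 278 − 4p_{Alta} + p_{Borealis} = 0 ⇒ p_{Alta} = 69.5 + 0.25p_{Borealis}.
The best-response slope dp_{Alta}/dp_{Borealis} = 0.25 > 0: the reaction function is upward-sloping, so the choices are strategic complements.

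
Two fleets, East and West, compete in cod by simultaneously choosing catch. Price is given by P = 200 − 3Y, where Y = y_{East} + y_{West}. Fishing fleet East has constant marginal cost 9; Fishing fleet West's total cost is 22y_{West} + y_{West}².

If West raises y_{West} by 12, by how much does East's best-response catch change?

-6

Fishing fleet East's profit: π = y_{East}(200 − 3(y_{East} + y_{West})) − 9y_{East}.
∂π/∂y_{East} = 191 − 6y_{East} − 3y_{West} = 0, so y_{East} = 191/6 − 0.5y_{West}.
The reaction-function slope is −0.5, so a 12-unit rise in y_{West} moves y_{East} by −0.5 × 12 = −6. East's best response falls — the actions are strategic substitutes.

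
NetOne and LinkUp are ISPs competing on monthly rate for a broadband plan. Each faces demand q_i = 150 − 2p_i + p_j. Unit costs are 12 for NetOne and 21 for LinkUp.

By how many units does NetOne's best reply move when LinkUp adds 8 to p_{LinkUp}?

NetOne's profit: π = (p_{NetOne} − 12)(150 − 2p_{NetOne} + p_{LinkUp}).
∂π/∂p_{NetOne} = 174 − 4p_{NetOne} + p_{LinkUp} = 0 ⇒ p_{NetOne} = 43.5 + 0.25p_{LinkUp}.
The reaction-function slope is 0.25, so an 8-unit rise in p_{LinkUp} moves p_{NetOne} by 0.25 × 8 = 2. NetOne's best response rises — the actions are strategic complements.

2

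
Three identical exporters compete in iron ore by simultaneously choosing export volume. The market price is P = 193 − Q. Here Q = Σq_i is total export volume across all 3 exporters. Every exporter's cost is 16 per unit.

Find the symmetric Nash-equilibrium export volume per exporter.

A representative exporter's profit is π_i = q_i(193 − Q) − 16q_i, with Q = q_i + Σ_{j≠i} q_j.
First-order condition: 177 − 2q_i − Σ_{j≠i} q_j = 0.
Imposing symmetry (q_j = q for all j) turns Σ_{j≠i} q_j into 2q, so 177 = 4q and q = 44.25.

44.25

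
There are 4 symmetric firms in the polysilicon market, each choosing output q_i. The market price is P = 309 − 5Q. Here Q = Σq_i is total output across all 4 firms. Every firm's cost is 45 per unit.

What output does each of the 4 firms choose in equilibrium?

10.56

A representative firm's profit is π_i = q_i(309 − 5Q) − 45q_i, with Q = q_i + Σ_{j≠i} q_j.
First-order condition: 264 − 10q_i − 5Σ_{j≠i} q_j = 0.
In a symmetric equilibrium every firm chooses the same q, so Σ_{j≠i} q_j = 3q. The condition becomes 264 − 25q = 0, giving q = 264/25 = 10.56.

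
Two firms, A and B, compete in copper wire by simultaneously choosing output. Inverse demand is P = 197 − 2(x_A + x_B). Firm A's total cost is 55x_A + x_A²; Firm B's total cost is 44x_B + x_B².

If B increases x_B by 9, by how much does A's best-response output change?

Firm A's profit: π = x_A(197 − 2(x_A + x_B)) − 55x_A − x_A².
∂π/∂x_A = 142 − 6x_A − 2x_B = 0, so x_A = 71/3 − (1/3)x_B.
The reaction-function slope is −1/3, so a 9-unit rise in x_B moves x_A by −1/3 × 9 = −3. A's best response falls — the actions are strategic substitutes.

-3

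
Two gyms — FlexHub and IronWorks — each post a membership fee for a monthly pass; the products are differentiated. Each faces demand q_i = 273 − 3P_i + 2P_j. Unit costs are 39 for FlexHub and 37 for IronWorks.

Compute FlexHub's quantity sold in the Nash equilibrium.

174.375

FlexHub's profit: π = (P_{FlexHub} − 39)(273 − 3P_{FlexHub} + 2P_{IronWorks}).
∂π/∂P_{FlexHub} = 390 − 6P_{FlexHub} + 2P_{IronWorks} = 0 ⇒ P_{FlexHub} = 65 + (1/3)P_{IronWorks}.
Similarly P_{IronWorks} = 64 + (1/3)P_{FlexHub}.
Substituting the second reaction function into the first: P_{FlexHub} = 65 + (1/3)(64 + (1/3)P_{FlexHub}), which gives (8/9)P_{FlexHub} = 259/3 ⇒ P_{FlexHub} = 97.125.
Then P_{IronWorks} = 64 + (1/3)·97.125 = 96.375.
q_{FlexHub} = 273 − 3·97.125 + 2·96.375 = 174.375.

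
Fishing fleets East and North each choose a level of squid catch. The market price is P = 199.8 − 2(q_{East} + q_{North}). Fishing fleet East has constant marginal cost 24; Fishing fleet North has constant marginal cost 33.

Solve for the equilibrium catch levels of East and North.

30.8, 26.3

Fishing fleet East's profit: π = q_{East}(199.8 − 2(q_{East} + q_{North})) − 24q_{East}.
∂π/∂q_{East} = 175.8 − 4q_{East} − 2q_{North} = 0, so q_{East} = 43.95 − 0.5q_{North}.
By the same steps for North: q_{North} = 41.7 − 0.5q_{East}.
Substituting the second reaction function into the first: q_{East} = 43.95 − 0.5(41.7 − 0.5q_{East}), which gives 0.75q_{East} = 23.1 ⇒ q_{East} = 30.8.
Then q_{North} = 41.7 − 0.5·30.8 = 26.3.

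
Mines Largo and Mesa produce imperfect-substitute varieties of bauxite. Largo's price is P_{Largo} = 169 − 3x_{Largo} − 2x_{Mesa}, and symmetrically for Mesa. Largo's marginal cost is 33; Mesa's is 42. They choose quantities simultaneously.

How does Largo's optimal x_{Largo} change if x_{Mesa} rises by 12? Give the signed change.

Mine Largo's profit: π = x_{Largo}(169 − 3x_{Largo} − 2x_{Mesa}) − 33x_{Largo}.
∂π/∂x_{Largo} = 136 − 6x_{Largo} − 2x_{Mesa} = 0 ⇒ x_{Largo} = 68/3 − (1/3)x_{Mesa}.
The reaction-function slope is −1/3, so a 12-unit rise in x_{Mesa} moves x_{Largo} by −1/3 × 12 = −4. Largo's best response falls — the actions are strategic substitutes.

-4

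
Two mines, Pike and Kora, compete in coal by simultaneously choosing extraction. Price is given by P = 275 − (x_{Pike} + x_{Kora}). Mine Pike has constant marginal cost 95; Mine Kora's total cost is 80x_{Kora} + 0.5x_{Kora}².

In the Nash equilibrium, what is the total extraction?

111

Mine Pike's profit: π = x_{Pike}(275 − (x_{Pike} + x_{Kora})) − 95x_{Pike}.
∂π/∂x_{Pike} = 180 − 2x_{Pike} − x_{Kora} = 0, so x_{Pike} = 90 − 0.5x_{Kora}.
For Kora: ∂π/∂x_{Kora} = 195 − 3x_{Kora} − x_{Pike} = 0 ⇒ x_{Kora} = 65 − (1/3)x_{Pike}.
Plugging x_{Kora} into Pike's best response: x_{Pike} = 90 − 0.5(65 − (1/3)x_{Pike}) ⇒ (5/6)x_{Pike} = 57.5, so x_{Pike} = 69.
Then x_{Kora} = 65 − (1/3)·69 = 42.
Total extraction: 69 + 42 = 111.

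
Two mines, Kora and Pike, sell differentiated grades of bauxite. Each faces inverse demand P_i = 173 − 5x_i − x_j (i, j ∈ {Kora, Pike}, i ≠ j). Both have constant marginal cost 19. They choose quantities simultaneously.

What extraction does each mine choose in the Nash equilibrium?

14

Mine Kora's profit: π = x_{Kora}(173 − 5x_{Kora} − x_{Pike}) − 19x_{Kora}.
∂π/∂x_{Kora} = 154 − 10x_{Kora} − x_{Pike} = 0 ⇒ x_{Kora} = 15.4 − 0.1x_{Pike}.
The game is symmetric, so in equilibrium x_{Pike} = x_{Kora}: the reaction function gives 1.1x_{Kora} = 15.4, hence x_{Kora} = 14.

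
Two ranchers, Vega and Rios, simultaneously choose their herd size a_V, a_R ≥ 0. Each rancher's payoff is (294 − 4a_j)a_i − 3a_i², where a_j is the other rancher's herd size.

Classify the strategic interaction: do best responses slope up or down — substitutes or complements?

Vega's payoff is (294 − 4a_R)a_V − 3a_V².
∂π/∂a_V = 294 − 4a_R − 6a_V = 0, so a_V = 49 − (2/3)a_R.
The best-response slope da_V/da_R = −2/3 < 0: the reaction function is downward-sloping, so the choices are strategic substitutes.

strategic substitutes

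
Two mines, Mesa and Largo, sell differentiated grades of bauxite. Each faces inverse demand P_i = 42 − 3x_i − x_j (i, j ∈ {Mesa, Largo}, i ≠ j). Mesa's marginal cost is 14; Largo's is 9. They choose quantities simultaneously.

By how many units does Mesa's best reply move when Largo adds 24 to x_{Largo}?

-4

Mine Mesa's profit: π = x_{Mesa}(42 − 3x_{Mesa} − x_{Largo}) − 14x_{Mesa}.
∂π/∂x_{Mesa} = 28 − 6x_{Mesa} − x_{Largo} = 0 ⇒ x_{Mesa} = 14/3 − (1/6)x_{Largo}.
The reaction-function slope is −1/6, so a 24-unit rise in x_{Largo} moves x_{Mesa} by −1/6 × 24 = −4. Mesa's best response falls — the actions are strategic substitutes.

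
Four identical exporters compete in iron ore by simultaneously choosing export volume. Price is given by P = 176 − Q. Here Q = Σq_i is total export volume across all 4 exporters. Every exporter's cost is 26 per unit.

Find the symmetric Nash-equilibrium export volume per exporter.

A representative exporter's profit is π_i = q_i(176 − Q) − 26q_i, with Q = q_i + Σ_{j≠i} q_j.
First-order condition: 150 − 2q_i − Σ_{j≠i} q_j = 0.
Imposing symmetry (q_j = q for all j) turns Σ_{j≠i} q_j into 3q, so 150 = 5q and q = 30.

30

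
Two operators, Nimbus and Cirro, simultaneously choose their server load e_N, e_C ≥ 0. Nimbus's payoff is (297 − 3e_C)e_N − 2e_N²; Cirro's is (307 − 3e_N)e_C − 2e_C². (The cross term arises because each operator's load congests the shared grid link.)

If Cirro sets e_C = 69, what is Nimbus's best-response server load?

Expanding Nimbus's payoff: 297e_N − 3e_Ce_N − 2e_N².
∂π/∂e_N = 297 − 3e_C − 4e_N = 0, so e_N = 74.25 − 0.75e_C.
At e_C = 69: e_N = 74.25 − 0.75·69 = 22.5.

22.5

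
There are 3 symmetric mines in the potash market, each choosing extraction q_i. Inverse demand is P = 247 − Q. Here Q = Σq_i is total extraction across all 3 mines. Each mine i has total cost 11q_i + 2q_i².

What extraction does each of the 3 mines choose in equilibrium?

29.5

A representative mine's profit is π_i = q_i(247 − Q) − 11q_i − 2q_i², with Q = q_i + Σ_{j≠i} q_j.
First-order condition: 236 − 6q_i − Σ_{j≠i} q_j = 0.
With identical mines, set every q_j = q: then 236 − 6q − 2q = 0, i.e. q = 236/8 = 29.5.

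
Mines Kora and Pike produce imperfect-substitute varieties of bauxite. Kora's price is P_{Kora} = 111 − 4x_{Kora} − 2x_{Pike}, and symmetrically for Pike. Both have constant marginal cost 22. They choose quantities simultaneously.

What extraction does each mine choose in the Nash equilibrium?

8.9

Mine Kora's profit: π = x_{Kora}(111 − 4x_{Kora} − 2x_{Pike}) − 22x_{Kora}.
∂π/∂x_{Kora} = 89 − 8x_{Kora} − 2x_{Pike} = 0 ⇒ x_{Kora} = 11.125 − 0.25x_{Pike}.
Setting x_{Kora} = x_{Pike} in the reaction function: x_{Kora} = 11.125 − 0.25x_{Kora}, so x_{Kora} = 11.125 / 1.25 = 8.9.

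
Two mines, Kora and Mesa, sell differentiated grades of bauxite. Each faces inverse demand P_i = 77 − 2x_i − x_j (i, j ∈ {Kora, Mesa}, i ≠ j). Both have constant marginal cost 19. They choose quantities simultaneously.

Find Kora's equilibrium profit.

269.12

Mine Kora's profit: π = x_{Kora}(77 − 2x_{Kora} − x_{Mesa}) − 19x_{Kora}.
∂π/∂x_{Kora} = 58 − 4x_{Kora} − x_{Mesa} = 0 ⇒ x_{Kora} = 14.5 − 0.25x_{Mesa}.
Setting x_{Kora} = x_{Mesa} in the reaction function: x_{Kora} = 14.5 − 0.25x_{Kora}, so x_{Kora} = 14.5 / 1.25 = 11.6.
P_{Kora} = 77 − 2·11.6 − 11.6 = 42.2.
Profit = (42.2 − 19)·11.6 = 269.12.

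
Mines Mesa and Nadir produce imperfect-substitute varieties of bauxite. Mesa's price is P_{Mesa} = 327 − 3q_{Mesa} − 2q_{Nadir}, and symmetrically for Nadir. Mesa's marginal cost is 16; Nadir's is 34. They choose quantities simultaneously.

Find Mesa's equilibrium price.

136

Mine Mesa's profit: π = q_{Mesa}(327 − 3q_{Mesa} − 2q_{Nadir}) − 16q_{Mesa}.
∂π/∂q_{Mesa} = 311 − 6q_{Mesa} − 2q_{Nadir} = 0 ⇒ q_{Mesa} = 311/6 − (1/3)q_{Nadir}.
Similarly q_{Nadir} = 293/6 − (1/3)q_{Mesa}.
Substituting the second reaction function into the first: q_{Mesa} = 311/6 − (1/3)(293/6 − (1/3)q_{Mesa}), which gives (8/9)q_{Mesa} = 320/9 ⇒ q_{Mesa} = 40.
Then q_{Nadir} = 293/6 − (1/3)·40 = 35.5.
P_{Mesa} = 327 − 3·40 − 2·35.5 = 136.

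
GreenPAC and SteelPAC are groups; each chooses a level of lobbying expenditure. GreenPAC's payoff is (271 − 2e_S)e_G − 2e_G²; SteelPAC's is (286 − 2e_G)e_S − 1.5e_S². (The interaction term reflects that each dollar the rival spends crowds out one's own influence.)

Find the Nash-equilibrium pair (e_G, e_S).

Expanding GreenPAC's payoff: 271e_G − 2e_Se_G − 2e_G².
∂π/∂e_G = 271 − 2e_S − 4e_G = 0, so e_G = 67.75 − 0.5e_S.
Likewise for SteelPAC: e_S = 286/3 − (2/3)e_G.
Substituting the second reaction function into the first: e_G = 67.75 − 0.5(286/3 − (2/3)e_G), which gives (2/3)e_G = 241/12 ⇒ e_G = 30.125.
Then e_S = 286/3 − (2/3)·30.125 = 75.25.

30.125, 75.25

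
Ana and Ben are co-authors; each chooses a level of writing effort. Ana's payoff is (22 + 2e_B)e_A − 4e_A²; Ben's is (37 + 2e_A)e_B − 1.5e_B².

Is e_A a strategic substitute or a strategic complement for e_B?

strategic complements

Expanding Ana's payoff: 22e_A + 2e_Be_A − 4e_A².
∂π/∂e_A = 22 + 2e_B − 8e_A = 0, so e_A = 2.75 + 0.25e_B.
The best-response slope de_A/de_B = 0.25 > 0: the reaction function is upward-sloping, so the choices are strategic complements.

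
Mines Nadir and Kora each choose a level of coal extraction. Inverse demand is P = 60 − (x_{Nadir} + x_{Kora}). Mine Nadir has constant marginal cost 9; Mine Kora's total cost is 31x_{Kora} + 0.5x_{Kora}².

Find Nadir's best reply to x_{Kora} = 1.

25

Mine Nadir's profit: π = x_{Nadir}(60 − (x_{Nadir} + x_{Kora})) − 9x_{Nadir}.
∂π/∂x_{Nadir} = 51 − 2x_{Nadir} − x_{Kora} = 0, so x_{Nadir} = 25.5 − 0.5x_{Kora}.
At x_{Kora} = 1: x_{Nadir} = 25.5 − 0.5·1 = 25.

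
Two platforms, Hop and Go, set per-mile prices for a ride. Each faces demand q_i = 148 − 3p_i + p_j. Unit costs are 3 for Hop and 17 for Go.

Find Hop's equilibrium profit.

Hop's profit: π = (p_{Hop} − 3)(148 − 3p_{Hop} + p_{Go}).
∂π/∂p_{Hop} = 157 − 6p_{Hop} + p_{Go} = 0 ⇒ p_{Hop} = 157/6 + (1/6)p_{Go}.
Similarly p_{Go} = 199/6 + (1/6)p_{Hop}.
Plugging p_{Go} into Hop's best response: p_{Hop} = 157/6 + (1/6)(199/6 + (1/6)p_{Hop}) ⇒ (35/36)p_{Hop} = 1141/36, so p_{Hop} = 32.6.
Then p_{Go} = 199/6 + (1/6)·32.6 = 38.6.
q_{Hop} = 148 − 3·32.6 + 38.6 = 88.8.
Profit = (32.6 − 3)·88.8 = 2628.48.

2628.48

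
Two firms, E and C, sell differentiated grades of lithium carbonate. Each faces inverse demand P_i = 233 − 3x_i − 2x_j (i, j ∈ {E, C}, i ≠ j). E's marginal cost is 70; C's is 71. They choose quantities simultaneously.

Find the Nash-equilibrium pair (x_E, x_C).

Firm E's profit: π = x_E(233 − 3x_E − 2x_C) − 70x_E.
∂π/∂x_E = 163 − 6x_E − 2x_C = 0 ⇒ x_E = 163/6 − (1/3)x_C.
Similarly x_C = 27 − (1/3)x_E.
Plugging x_C into E's best response: x_E = 163/6 − (1/3)(27 − (1/3)x_E) ⇒ (8/9)x_E = 109/6, so x_E = 20.4375.
Then x_C = 27 − (1/3)·20.4375 = 20.1875.

20.4375, 20.1875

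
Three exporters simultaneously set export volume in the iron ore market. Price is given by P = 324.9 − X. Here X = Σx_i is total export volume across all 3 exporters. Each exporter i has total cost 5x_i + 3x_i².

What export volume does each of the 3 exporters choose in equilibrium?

A representative exporter's profit is π_i = x_i(324.9 − X) − 5x_i − 3x_i², with X = x_i + Σ_{j≠i} x_j.
First-order condition: 319.9 − 8x_i − Σ_{j≠i} x_j = 0.
In a symmetric equilibrium every exporter chooses the same x, so Σ_{j≠i} x_j = 2x. The condition becomes 319.9 − 10x = 0, giving x = 319.9/10 = 31.99.

31.99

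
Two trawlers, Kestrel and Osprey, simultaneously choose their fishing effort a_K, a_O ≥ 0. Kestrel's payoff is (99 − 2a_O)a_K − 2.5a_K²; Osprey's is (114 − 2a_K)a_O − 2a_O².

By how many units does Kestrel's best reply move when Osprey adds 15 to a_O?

-6

Expanding Kestrel's payoff: 99a_K − 2a_Oa_K − 2.5a_K².
∂π/∂a_K = 99 − 2a_O − 5a_K = 0, so a_K = 19.8 − 0.4a_O.
The reaction-function slope is −0.4, so a 15-unit rise in a_O moves a_K by −0.4 × 15 = −6. Kestrel's best response falls — the actions are strategic substitutes.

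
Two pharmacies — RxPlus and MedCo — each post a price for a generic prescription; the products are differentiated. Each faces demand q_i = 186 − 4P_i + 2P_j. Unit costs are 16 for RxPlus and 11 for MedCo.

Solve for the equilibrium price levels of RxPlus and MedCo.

RxPlus's profit: π = (P_{RxPlus} − 16)(186 − 4P_{RxPlus} + 2P_{MedCo}).
∂π/∂P_{RxPlus} = 250 − 8P_{RxPlus} + 2P_{MedCo} = 0 ⇒ P_{RxPlus} = 31.25 + 0.25P_{MedCo}.
Similarly P_{MedCo} = 28.75 + 0.25P_{RxPlus}.
Substituting the second reaction function into the first: P_{RxPlus} = 31.25 + 0.25(28.75 + 0.25P_{RxPlus}), which gives 0.9375P_{RxPlus} = 38.4375 ⇒ P_{RxPlus} = 41.
Then P_{MedCo} = 28.75 + 0.25·41 = 39.

41, 39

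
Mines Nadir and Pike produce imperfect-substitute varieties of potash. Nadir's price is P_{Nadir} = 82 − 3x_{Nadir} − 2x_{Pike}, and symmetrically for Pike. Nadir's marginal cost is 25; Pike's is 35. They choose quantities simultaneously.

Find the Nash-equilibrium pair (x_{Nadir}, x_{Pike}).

7.75, 5.25

Mine Nadir's profit: π = x_{Nadir}(82 − 3x_{Nadir} − 2x_{Pike}) − 25x_{Nadir}.
∂π/∂x_{Nadir} = 57 − 6x_{Nadir} − 2x_{Pike} = 0 ⇒ x_{Nadir} = 9.5 − (1/3)x_{Pike}.
Similarly x_{Pike} = 47/6 − (1/3)x_{Nadir}.
Solving the two reaction functions simultaneously: (1 − (−1/3)(−1/3))x_{Nadir} = 9.5 − (1/3)·(47/6), so (8/9)x_{Nadir} = 62/9 and x_{Nadir} = 7.75.
Then x_{Pike} = 47/6 − (1/3)·7.75 = 5.25.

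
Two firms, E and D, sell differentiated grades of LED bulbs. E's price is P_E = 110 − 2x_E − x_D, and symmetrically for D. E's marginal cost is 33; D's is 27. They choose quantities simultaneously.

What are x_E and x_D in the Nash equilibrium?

15, 17

Firm E's profit: π = x_E(110 − 2x_E − x_D) − 33x_E.
∂π/∂x_E = 77 − 4x_E − x_D = 0 ⇒ x_E = 19.25 − 0.25x_D.
Similarly x_D = 20.75 − 0.25x_E.
Solving the two reaction functions simultaneously: (1 − (−0.25)(−0.25))x_E = 19.25 − 0.25·20.75, so 0.9375x_E = 14.0625 and x_E = 15.
Then x_D = 20.75 − 0.25·15 = 17.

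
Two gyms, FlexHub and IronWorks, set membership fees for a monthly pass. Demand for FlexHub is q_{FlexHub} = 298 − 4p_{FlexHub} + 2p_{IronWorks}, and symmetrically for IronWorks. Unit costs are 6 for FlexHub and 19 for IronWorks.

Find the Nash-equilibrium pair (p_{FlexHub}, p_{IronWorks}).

FlexHub's profit: π = (p_{FlexHub} − 6)(298 − 4p_{FlexHub} + 2p_{IronWorks}).
∂π/∂p_{FlexHub} = 322 − 8p_{FlexHub} + 2p_{IronWorks} = 0 ⇒ p_{FlexHub} = 40.25 + 0.25p_{IronWorks}.
Similarly p_{IronWorks} = 46.75 + 0.25p_{FlexHub}.
Solving the two reaction functions simultaneously: (1 − (0.25)(0.25))p_{FlexHub} = 40.25 + 0.25·46.75, so 0.9375p_{FlexHub} = 51.9375 and p_{FlexHub} = 55.4.
Then p_{IronWorks} = 46.75 + 0.25·55.4 = 60.6.

55.4, 60.6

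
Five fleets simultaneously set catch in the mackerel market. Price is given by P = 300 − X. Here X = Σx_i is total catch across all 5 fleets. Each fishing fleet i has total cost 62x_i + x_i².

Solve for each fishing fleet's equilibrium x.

29.75

A representative fishing fleet's profit is π_i = x_i(300 − X) − 62x_i − x_i², with X = x_i + Σ_{j≠i} x_j.
First-order condition: 238 − 4x_i − Σ_{j≠i} x_j = 0.
In a symmetric equilibrium every fishing fleet chooses the same x, so Σ_{j≠i} x_j = 4x. The condition becomes 238 − 8x = 0, giving x = 238/8 = 29.75.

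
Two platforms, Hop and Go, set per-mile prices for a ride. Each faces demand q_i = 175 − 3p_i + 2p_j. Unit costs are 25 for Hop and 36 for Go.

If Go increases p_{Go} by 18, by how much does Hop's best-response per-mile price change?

Hop's profit: π = (p_{Hop} − 25)(175 − 3p_{Hop} + 2p_{Go}).
∂π/∂p_{Hop} = 250 − 6p_{Hop} + 2p_{Go} = 0 ⇒ p_{Hop} = 125/3 + (1/3)p_{Go}.
The reaction-function slope is 1/3, so an 18-unit rise in p_{Go} moves p_{Hop} by 1/3 × 18 = 6. Hop's best response rises — the actions are strategic complements.

6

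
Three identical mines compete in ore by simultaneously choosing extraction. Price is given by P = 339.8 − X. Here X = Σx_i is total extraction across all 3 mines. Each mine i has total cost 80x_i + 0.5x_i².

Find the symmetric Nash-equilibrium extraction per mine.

51.96

A representative mine's profit is π_i = x_i(339.8 − X) − 80x_i − 0.5x_i², with X = x_i + Σ_{j≠i} x_j.
First-order condition: 259.8 − 3x_i − Σ_{j≠i} x_j = 0.
Imposing symmetry (x_j = x for all j) turns Σ_{j≠i} x_j into 2x, so 259.8 = 5x and x = 51.96.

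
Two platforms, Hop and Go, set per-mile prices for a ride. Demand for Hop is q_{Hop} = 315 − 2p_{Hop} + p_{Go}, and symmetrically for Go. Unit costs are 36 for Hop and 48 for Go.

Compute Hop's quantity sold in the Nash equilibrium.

189.2

Hop's profit: π = (p_{Hop} − 36)(315 − 2p_{Hop} + p_{Go}).
∂π/∂p_{Hop} = 387 − 4p_{Hop} + p_{Go} = 0 ⇒ p_{Hop} = 96.75 + 0.25p_{Go}.
Similarly p_{Go} = 102.75 + 0.25p_{Hop}.
Substituting the second reaction function into the first: p_{Hop} = 96.75 + 0.25(102.75 + 0.25p_{Hop}), which gives 0.9375p_{Hop} = 122.4375 ⇒ p_{Hop} = 130.6.
Then p_{Go} = 102.75 + 0.25·130.6 = 135.4.
q_{Hop} = 315 − 2·130.6 + 135.4 = 189.2.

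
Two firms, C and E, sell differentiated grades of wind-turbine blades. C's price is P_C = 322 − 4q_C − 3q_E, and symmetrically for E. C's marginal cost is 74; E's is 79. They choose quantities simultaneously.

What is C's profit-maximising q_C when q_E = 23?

Firm C's profit: π = q_C(322 − 4q_C − 3q_E) − 74q_C.
∂π/∂q_C = 248 − 8q_C − 3q_E = 0 ⇒ q_C = 31 − 0.375q_E.
At q_E = 23: q_C = 31 − 0.375·23 = 22.375.

22.375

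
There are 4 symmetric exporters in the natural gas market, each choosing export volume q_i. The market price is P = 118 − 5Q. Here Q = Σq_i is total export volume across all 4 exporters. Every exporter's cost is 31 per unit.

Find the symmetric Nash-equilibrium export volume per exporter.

A representative exporter's profit is π_i = q_i(118 − 5Q) − 31q_i, with Q = q_i + Σ_{j≠i} q_j.
First-order condition: 87 − 10q_i − 5Σ_{j≠i} q_j = 0.
Imposing symmetry (q_j = q for all j) turns Σ_{j≠i} q_j into 3q, so 87 = 25q and q = 3.48.

3.48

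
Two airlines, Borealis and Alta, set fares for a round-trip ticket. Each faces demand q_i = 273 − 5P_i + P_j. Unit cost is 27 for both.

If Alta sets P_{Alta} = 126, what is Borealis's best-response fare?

Borealis's profit: π = (P_{Borealis} − 27)(273 − 5P_{Borealis} + P_{Alta}).
∂π/∂P_{Borealis} = 408 − 10P_{Borealis} + P_{Alta} = 0 ⇒ P_{Borealis} = 40.8 + 0.1P_{Alta}.
At P_{Alta} = 126: P_{Borealis} = 40.8 + 0.1·126 = 53.4.

53.4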